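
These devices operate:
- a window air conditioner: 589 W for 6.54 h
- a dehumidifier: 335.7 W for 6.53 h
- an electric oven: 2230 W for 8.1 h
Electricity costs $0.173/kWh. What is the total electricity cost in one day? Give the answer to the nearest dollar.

$4

window air conditioner: 589 W × 6.54 h = 3,852 Wh = 3.852 kWh
dehumidifier: 335.7 W × 6.53 h = 2,192 Wh = 2.192 kWh
electric oven: 2230 W × 8.1 h = 18,063 Wh = 18.06 kWh
Total energy = 3.852 + 2.192 + 18.06 = 24.11 kWh
Cost = 24.11 kWh × $0.173 = $4.17 ≈ $4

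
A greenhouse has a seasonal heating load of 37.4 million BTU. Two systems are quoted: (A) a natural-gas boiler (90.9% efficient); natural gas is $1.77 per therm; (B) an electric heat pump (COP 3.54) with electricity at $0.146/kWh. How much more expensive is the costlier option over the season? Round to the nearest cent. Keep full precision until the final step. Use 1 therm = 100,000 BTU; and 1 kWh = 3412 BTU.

$276.17

Heat load = 37.4 × 10⁶ BTU = 37,400,000 BTU
Gas: input = 37,400,000 / 0.909 = 41,144,114 BTU = 411.4 therm → 411.4 × $1.77 = $728.25
Heat pump: 37,400,000 BTU / 3412 = 10,960 kWh heat; / 3.54 = 3,096 kWh in → × $0.146 = $452.08
Difference = |$728.25 − $452.08| = $276.17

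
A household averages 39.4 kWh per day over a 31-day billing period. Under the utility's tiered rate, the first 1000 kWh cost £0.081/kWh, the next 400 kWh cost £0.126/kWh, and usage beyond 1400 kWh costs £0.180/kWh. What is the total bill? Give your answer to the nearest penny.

£108.90

Usage = 39.4 kWh/day × 31 days = 1221.4 kWh
First 1000 kWh × £0.081 = £81.00
Next 221.4 kWh × £0.126 = £27.90
Remaining tier: 0 kWh (not reached)
Total = £108.90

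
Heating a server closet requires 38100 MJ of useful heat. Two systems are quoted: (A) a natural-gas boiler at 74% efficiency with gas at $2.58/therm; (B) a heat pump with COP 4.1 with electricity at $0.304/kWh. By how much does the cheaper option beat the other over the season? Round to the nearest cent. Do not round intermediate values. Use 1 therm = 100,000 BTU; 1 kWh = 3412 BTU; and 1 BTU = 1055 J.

Heat load = 38100 MJ = 38,100,000,000 J / 1055 = 36,113,744 BTU
Gas: input = 36,113,744 / 0.74 = 48,802,357 BTU = 488 therm → 488 × $2.58 = $1,259.10
Heat pump: 36,113,744 BTU / 3412 = 10,580 kWh heat; / 4.1 = 2,582 kWh in → × $0.304 = $784.79
Difference = |$1,259.10 − $784.79| = $474.31

$474.31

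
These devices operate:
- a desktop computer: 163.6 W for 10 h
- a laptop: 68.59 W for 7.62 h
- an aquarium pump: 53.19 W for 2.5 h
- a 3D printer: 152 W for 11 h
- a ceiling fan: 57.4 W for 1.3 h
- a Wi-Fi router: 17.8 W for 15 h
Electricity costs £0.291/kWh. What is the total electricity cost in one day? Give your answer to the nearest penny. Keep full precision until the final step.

£1.25

desktop computer: 163.6 W × 10 h = 1,636 Wh = 1.636 kWh
laptop: 68.59 W × 7.62 h = 523 Wh = 0.5227 kWh
aquarium pump: 53.19 W × 2.5 h = 133 Wh = 0.133 kWh
3D printer: 152 W × 11 h = 1,672 Wh = 1.672 kWh
ceiling fan: 57.4 W × 1.3 h = 75 Wh = 0.07462 kWh
Wi-Fi router: 17.8 W × 15 h = 267 Wh = 0.267 kWh
Total energy = 1.636 + 0.5227 + 0.133 + 1.672 + 0.07462 + 0.267 = 4.305 kWh
Cost = 4.305 kWh × £0.291 = £1.25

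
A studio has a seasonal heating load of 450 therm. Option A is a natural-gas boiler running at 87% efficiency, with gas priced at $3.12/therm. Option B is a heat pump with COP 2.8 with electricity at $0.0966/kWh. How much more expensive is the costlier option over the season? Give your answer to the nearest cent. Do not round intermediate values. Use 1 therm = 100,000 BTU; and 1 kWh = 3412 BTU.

Heat load = 450 therm × 100,000 = 45,000,000 BTU
Gas: input = 45,000,000 / 0.87 = 51,724,138 BTU = 517.2 therm → 517.2 × $3.12 = $1,613.79
Heat pump: 45,000,000 BTU / 3412 = 13,190 kWh heat; / 2.8 = 4,710 kWh in → × $0.0966 = $455.01
Difference = |$1,613.79 − $455.01| = $1,158.78

$1158.78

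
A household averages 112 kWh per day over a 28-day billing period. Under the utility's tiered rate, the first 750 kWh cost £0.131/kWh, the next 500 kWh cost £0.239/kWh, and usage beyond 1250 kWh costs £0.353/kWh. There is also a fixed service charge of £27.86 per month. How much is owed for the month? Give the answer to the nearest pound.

£911

Usage = 112 kWh/day × 28 days = 3136 kWh
First 750 kWh × £0.131 = £98.25
Next 500 kWh × £0.239 = £119.50
Remaining 1886 kWh × £0.353 = £665.76
Energy charge = £883.51; + service £27.86 = £911.37 ≈ £911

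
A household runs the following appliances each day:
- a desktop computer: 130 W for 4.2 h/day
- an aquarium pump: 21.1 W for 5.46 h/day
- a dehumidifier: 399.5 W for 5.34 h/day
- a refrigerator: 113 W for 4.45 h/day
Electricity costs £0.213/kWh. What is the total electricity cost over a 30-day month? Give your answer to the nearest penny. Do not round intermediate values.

desktop computer: 130 W × 4.2 h × 30 d = 16,380 Wh = 16.38 kWh
aquarium pump: 21.1 W × 5.46 h × 30 d = 3,456 Wh = 3.456 kWh
dehumidifier: 399.5 W × 5.34 h × 30 d = 64,000 Wh = 64 kWh
refrigerator: 113 W × 4.45 h × 30 d = 15,086 Wh = 15.09 kWh
Total energy = 16.38 + 3.456 + 64 + 15.09 = 98.92 kWh
Cost = 98.92 kWh × £0.213 = £21.07

£21.07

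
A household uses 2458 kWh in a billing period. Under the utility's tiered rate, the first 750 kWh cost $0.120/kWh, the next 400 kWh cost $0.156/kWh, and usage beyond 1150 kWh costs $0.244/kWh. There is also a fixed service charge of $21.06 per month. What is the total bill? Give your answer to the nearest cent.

$492.61

First 750 kWh × $0.120 = $90.00
Next 400 kWh × $0.156 = $62.40
Remaining 1308 kWh × $0.244 = $319.15
Energy charge = $471.55; + service $21.06 = $492.61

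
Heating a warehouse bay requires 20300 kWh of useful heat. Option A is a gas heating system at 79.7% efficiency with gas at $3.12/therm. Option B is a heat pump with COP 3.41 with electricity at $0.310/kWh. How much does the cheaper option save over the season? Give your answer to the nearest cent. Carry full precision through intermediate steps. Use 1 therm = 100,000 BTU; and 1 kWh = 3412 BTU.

$865.99

Heat load = 20300 kWh × 3412 = 69,263,600 BTU
Gas: input = 69,263,600 / 0.797 = 86,905,395 BTU = 869.1 therm → 869.1 × $3.12 = $2,711.45
Heat pump: 69,263,600 BTU / 3412 = 20,300 kWh heat; / 3.41 = 5,953 kWh in → × $0.310 = $1,845.45
Difference = |$2,711.45 − $1,845.45| = $865.99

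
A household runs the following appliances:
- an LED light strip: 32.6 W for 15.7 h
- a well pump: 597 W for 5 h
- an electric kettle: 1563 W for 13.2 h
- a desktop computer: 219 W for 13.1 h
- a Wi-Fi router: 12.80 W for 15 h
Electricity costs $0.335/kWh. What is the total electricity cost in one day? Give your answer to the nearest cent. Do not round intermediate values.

LED light strip: 32.6 W × 15.7 h = 512 Wh = 0.5118 kWh
well pump: 597 W × 5 h = 2,985 Wh = 2.985 kWh
electric kettle: 1563 W × 13.2 h = 20,632 Wh = 20.63 kWh
desktop computer: 219 W × 13.1 h = 2,869 Wh = 2.869 kWh
Wi-Fi router: 12.80 W × 15 h = 192 Wh = 0.192 kWh
Total energy = 0.5118 + 2.985 + 20.63 + 2.869 + 0.192 = 27.19 kWh
Cost = 27.19 kWh × $0.335 = $9.11

$9.11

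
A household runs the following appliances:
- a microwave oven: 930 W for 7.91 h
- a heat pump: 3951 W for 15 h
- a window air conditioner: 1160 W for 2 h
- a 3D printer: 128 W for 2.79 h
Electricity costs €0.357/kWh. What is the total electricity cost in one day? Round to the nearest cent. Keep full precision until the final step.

microwave oven: 930 W × 7.91 h = 7,356 Wh = 7.356 kWh
heat pump: 3951 W × 15 h = 59,265 Wh = 59.27 kWh
window air conditioner: 1160 W × 2 h = 2,320 Wh = 2.32 kWh
3D printer: 128 W × 2.79 h = 357 Wh = 0.3571 kWh
Total energy = 7.356 + 59.27 + 2.32 + 0.3571 = 69.3 kWh
Cost = 69.3 kWh × €0.357 = €24.74

€24.74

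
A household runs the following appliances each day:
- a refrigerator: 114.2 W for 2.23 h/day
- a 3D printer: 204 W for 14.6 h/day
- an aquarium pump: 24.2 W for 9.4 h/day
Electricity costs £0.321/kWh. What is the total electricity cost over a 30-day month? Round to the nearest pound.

refrigerator: 114.2 W × 2.23 h × 30 d = 7,640 Wh = 7.64 kWh
3D printer: 204 W × 14.6 h × 30 d = 89,352 Wh = 89.35 kWh
aquarium pump: 24.2 W × 9.4 h × 30 d = 6,824 Wh = 6.824 kWh
Total energy = 7.64 + 89.35 + 6.824 = 103.8 kWh
Cost = 103.8 kWh × £0.321 = £33.33 ≈ £33

£33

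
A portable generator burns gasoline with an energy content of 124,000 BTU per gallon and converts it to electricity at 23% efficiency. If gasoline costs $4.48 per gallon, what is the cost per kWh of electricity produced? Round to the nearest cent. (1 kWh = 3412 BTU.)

Electrical output per gallon = 124,000 BTU × 0.23 / 3412 BTU/kWh = 8.359 kWh
Cost per kWh = $4.48 / 8.359 kWh = $0.536

$0.54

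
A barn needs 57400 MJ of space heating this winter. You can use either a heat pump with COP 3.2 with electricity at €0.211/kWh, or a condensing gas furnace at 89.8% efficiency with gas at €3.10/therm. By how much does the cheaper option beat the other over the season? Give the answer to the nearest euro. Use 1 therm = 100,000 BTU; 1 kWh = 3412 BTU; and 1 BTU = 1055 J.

Heat load = 57400 MJ = 57,400,000,000 J / 1055 = 54,407,583 BTU
Gas: input = 54,407,583 / 0.898 = 60,587,509 BTU = 605.9 therm → 605.9 × €3.10 = €1,878.21
Heat pump: 54,407,583 BTU / 3412 = 15,950 kWh heat; / 3.2 = 4,983 kWh in → × €0.211 = €1,051.44
Difference = |€1,878.21 − €1,051.44| = €826.78 ≈ €827

€827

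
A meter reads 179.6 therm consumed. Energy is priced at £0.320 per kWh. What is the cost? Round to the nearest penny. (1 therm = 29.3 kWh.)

£1683.93

179.6 therm × (29.3 kWh/therm) = 5,262 kWh
Cost = 5,262 kWh × £0.320/kWh = £1,683.93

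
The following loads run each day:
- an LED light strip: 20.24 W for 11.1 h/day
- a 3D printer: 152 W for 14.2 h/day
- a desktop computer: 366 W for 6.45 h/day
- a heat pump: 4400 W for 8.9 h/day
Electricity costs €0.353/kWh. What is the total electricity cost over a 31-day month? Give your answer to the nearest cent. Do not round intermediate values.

LED light strip: 20.24 W × 11.1 h × 31 d = 6,965 Wh = 6.965 kWh
3D printer: 152 W × 14.2 h × 31 d = 66,910 Wh = 66.91 kWh
desktop computer: 366 W × 6.45 h × 31 d = 73,182 Wh = 73.18 kWh
heat pump: 4400 W × 8.9 h × 31 d = 1,213,960 Wh = 1,214 kWh
Total energy = 6.965 + 66.91 + 73.18 + 1,214 = 1,361 kWh
Cost = 1,361 kWh × €0.353 = €480.44

€480.44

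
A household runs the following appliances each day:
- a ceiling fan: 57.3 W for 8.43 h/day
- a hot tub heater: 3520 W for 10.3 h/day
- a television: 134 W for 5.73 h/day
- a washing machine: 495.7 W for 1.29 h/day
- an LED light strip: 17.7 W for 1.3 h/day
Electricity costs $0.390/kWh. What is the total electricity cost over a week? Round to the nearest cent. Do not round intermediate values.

$104.20

ceiling fan: 57.3 W × 8.43 h × 7 d = 3,381 Wh = 3.381 kWh
hot tub heater: 3520 W × 10.3 h × 7 d = 253,792 Wh = 253.8 kWh
television: 134 W × 5.73 h × 7 d = 5,375 Wh = 5.375 kWh
washing machine: 495.7 W × 1.29 h × 7 d = 4,476 Wh = 4.476 kWh
LED light strip: 17.7 W × 1.3 h × 7 d = 161 Wh = 0.1611 kWh
Total energy = 3.381 + 253.8 + 5.375 + 4.476 + 0.1611 = 267.2 kWh
Cost = 267.2 kWh × $0.390 = $104.20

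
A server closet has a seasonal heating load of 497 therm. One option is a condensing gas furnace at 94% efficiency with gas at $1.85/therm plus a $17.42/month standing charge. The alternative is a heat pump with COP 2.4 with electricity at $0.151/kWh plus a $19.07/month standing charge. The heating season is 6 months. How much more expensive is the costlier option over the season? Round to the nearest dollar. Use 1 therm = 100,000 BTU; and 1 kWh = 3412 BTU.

Heat load = 497 therm × 100,000 = 49,700,000 BTU
Gas: input = 49,700,000 / 0.94 = 52,872,340 BTU = 528.7 therm → 528.7 × $1.85 = $978.14; + 6 × $17.42 standing = $1,082.66
Heat pump: 49,700,000 BTU / 3412 = 14,570 kWh heat; / 2.4 = 6,069 kWh in → × $0.151 = $916.46; + 6 × $19.07 standing = $1,030.88
Difference = |$1,082.66 − $1,030.88| = $51.78 ≈ $52

$52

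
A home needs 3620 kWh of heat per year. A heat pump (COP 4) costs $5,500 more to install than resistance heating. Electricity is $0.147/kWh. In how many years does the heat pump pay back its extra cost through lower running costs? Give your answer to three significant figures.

Resistance: 3620 kWh × $0.147 = $532.14/yr
Heat pump: 3620 / 4 = 905 kWh in → × $0.147 = $133.03/yr
Annual savings = $399.11
Payback = $5,500 / $399.11 = 13.8 years

13.8 years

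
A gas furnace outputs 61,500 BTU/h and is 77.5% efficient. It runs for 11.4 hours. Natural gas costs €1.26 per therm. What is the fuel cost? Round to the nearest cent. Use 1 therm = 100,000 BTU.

Heat delivered = 61,500 BTU/h × 11.4 h = 701,100 BTU
Gas input = 701,100 / 0.775 = 904,645 BTU
= 904,645 / 100,000 = 9.046 therm
Cost = 9.046 × €1.26/therm = €11.40

€11.40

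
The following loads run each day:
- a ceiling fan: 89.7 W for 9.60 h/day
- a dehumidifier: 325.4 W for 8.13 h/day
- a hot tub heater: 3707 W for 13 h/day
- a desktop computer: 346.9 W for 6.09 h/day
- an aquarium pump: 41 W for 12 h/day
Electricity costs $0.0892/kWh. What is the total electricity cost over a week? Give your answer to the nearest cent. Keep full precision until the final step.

ceiling fan: 89.7 W × 9.60 h × 7 d = 6,028 Wh = 6.028 kWh
dehumidifier: 325.4 W × 8.13 h × 7 d = 18,519 Wh = 18.52 kWh
hot tub heater: 3707 W × 13 h × 7 d = 337,337 Wh = 337.3 kWh
desktop computer: 346.9 W × 6.09 h × 7 d = 14,788 Wh = 14.79 kWh
aquarium pump: 41 W × 12 h × 7 d = 3,444 Wh = 3.444 kWh
Total energy = 6.028 + 18.52 + 337.3 + 14.79 + 3.444 = 380.1 kWh
Cost = 380.1 kWh × $0.0892 = $33.91

$33.91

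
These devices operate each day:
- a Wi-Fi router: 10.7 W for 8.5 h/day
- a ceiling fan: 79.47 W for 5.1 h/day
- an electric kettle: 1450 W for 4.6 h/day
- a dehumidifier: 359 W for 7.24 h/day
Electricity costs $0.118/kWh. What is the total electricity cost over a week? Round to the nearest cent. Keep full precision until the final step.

$8.07

Wi-Fi router: 10.7 W × 8.5 h × 7 d = 637 Wh = 0.6366 kWh
ceiling fan: 79.47 W × 5.1 h × 7 d = 2,837 Wh = 2.837 kWh
electric kettle: 1450 W × 4.6 h × 7 d = 46,690 Wh = 46.69 kWh
dehumidifier: 359 W × 7.24 h × 7 d = 18,194 Wh = 18.19 kWh
Total energy = 0.6366 + 2.837 + 46.69 + 18.19 = 68.36 kWh
Cost = 68.36 kWh × $0.118 = $8.07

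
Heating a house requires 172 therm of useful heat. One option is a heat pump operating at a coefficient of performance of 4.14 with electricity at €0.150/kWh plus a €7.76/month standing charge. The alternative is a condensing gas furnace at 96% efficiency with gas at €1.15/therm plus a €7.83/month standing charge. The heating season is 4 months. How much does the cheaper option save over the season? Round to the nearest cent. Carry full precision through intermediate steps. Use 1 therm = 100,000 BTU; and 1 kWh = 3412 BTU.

€23.68

Heat load = 172 therm × 100,000 = 17,200,000 BTU
Gas: input = 17,200,000 / 0.96 = 17,916,667 BTU = 179.2 therm → 179.2 × €1.15 = €206.04; + 4 × €7.83 standing = €237.36
Heat pump: 17,200,000 BTU / 3412 = 5,041 kWh heat; / 4.14 = 1,218 kWh in → × €0.150 = €182.65; + 4 × €7.76 standing = €213.69
Difference = |€237.36 − €213.69| = €23.68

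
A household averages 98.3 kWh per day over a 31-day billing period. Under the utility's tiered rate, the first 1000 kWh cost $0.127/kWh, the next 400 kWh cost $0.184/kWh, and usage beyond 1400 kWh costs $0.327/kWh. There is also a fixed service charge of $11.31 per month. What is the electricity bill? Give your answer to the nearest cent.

Usage = 98.3 kWh/day × 31 days = 3047.3 kWh
First 1000 kWh × $0.127 = $127.00
Next 400 kWh × $0.184 = $73.60
Remaining 1647.3 kWh × $0.327 = $538.67
Energy charge = $739.27; + service $11.31 = $750.58

$750.58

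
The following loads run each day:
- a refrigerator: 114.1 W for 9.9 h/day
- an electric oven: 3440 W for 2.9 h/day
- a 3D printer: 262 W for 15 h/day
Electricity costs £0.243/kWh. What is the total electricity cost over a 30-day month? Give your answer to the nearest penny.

£109.61

refrigerator: 114.1 W × 9.9 h × 30 d = 33,888 Wh = 33.89 kWh
electric oven: 3440 W × 2.9 h × 30 d = 299,280 Wh = 299.3 kWh
3D printer: 262 W × 15 h × 30 d = 117,900 Wh = 117.9 kWh
Total energy = 33.89 + 299.3 + 117.9 = 451.1 kWh
Cost = 451.1 kWh × £0.243 = £109.61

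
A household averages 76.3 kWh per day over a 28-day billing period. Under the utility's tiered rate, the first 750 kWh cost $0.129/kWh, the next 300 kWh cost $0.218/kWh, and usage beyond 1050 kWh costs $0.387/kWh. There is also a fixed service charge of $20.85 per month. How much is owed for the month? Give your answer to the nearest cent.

$603.44

Usage = 76.3 kWh/day × 28 days = 2136.4 kWh
First 750 kWh × $0.129 = $96.75
Next 300 kWh × $0.218 = $65.40
Remaining 1086.4 kWh × $0.387 = $420.44
Energy charge = $582.59; + service $20.85 = $603.44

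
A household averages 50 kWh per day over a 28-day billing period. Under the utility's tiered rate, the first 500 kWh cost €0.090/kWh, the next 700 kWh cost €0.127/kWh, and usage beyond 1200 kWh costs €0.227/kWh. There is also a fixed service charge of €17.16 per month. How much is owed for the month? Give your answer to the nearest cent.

€196.46

Usage = 50 kWh/day × 28 days = 1400 kWh
First 500 kWh × €0.090 = €45.00
Next 700 kWh × €0.127 = €88.90
Remaining 200 kWh × €0.227 = €45.40
Energy charge = €179.30; + service €17.16 = €196.46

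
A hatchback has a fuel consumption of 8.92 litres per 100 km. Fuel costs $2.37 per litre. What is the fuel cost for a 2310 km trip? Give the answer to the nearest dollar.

Fuel = 8.92 L/100 km × 2310 km / 100 = 206.1 L
Cost = 206.1 L × $2.37/L = $488.34 ≈ $488

$488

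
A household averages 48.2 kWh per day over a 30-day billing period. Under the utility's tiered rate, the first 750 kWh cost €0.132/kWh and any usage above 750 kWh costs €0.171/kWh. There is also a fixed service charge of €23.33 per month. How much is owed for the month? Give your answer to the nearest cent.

€241.35

Usage = 48.2 kWh/day × 30 days = 1446 kWh
First 750 kWh × €0.132 = €99.00
Remaining 696 kWh × €0.171 = €119.02
Energy charge = €218.02; + service €23.33 = €241.35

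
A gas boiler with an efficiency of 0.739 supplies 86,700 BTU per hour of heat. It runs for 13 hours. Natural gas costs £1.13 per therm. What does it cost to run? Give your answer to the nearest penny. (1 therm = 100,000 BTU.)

Heat delivered = 86,700 BTU/h × 13 h = 1,127,100 BTU
Gas input = 1,127,100 / 0.739 = 1,525,169 BTU
= 1,525,169 / 100,000 = 15.25 therm
Cost = 15.25 × £1.13/therm = £17.23

£17.23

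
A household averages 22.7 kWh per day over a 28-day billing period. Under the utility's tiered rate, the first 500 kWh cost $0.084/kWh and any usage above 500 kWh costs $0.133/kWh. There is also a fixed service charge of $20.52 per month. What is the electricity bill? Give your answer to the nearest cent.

Usage = 22.7 kWh/day × 28 days = 635.6 kWh
First 500 kWh × $0.084 = $42.00
Remaining 135.6 kWh × $0.133 = $18.03
Energy charge = $60.03; + service $20.52 = $80.55

$80.55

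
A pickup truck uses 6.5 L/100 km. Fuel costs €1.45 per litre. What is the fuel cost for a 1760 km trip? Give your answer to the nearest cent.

€165.88

Fuel = 6.5 L/100 km × 1760 km / 100 = 114.4 L
Cost = 114.4 L × €1.45/L = €165.88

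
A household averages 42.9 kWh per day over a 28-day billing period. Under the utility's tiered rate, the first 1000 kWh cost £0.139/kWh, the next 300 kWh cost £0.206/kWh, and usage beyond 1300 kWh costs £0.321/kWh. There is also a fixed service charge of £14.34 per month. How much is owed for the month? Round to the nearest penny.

£194.79

Usage = 42.9 kWh/day × 28 days = 1201.2 kWh
First 1000 kWh × £0.139 = £139.00
Next 201.2 kWh × £0.206 = £41.45
Remaining tier: 0 kWh (not reached)
Energy charge = £180.45; + service £14.34 = £194.79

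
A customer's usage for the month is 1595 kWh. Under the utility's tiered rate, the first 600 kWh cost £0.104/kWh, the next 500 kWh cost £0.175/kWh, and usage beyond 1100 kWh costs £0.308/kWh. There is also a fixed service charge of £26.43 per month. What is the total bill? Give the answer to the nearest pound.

First 600 kWh × £0.104 = £62.40
Next 500 kWh × £0.175 = £87.50
Remaining 495 kWh × £0.308 = £152.46
Energy charge = £302.36; + service £26.43 = £328.79 ≈ £329

£329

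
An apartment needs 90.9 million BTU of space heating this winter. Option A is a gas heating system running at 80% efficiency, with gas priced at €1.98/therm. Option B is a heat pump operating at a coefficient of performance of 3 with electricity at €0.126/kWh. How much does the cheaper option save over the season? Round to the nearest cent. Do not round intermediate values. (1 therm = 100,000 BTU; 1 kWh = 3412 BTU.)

Heat load = 90.9 × 10⁶ BTU = 90,900,000 BTU
Gas: input = 90,900,000 / 0.80 = 113,625,000 BTU = 1,136 therm → 1,136 × €1.98 = €2,249.78
Heat pump: 90,900,000 BTU / 3412 = 26,640 kWh heat; / 3 = 8,880 kWh in → × €0.126 = €1,118.93
Difference = |€2,249.78 − €1,118.93| = €1,130.84

€1130.84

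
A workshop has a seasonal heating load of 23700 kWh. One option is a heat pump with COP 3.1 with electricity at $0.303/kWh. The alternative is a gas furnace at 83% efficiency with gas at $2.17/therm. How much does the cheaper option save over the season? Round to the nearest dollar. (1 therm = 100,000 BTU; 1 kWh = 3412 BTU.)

$202

Heat load = 23700 kWh × 3412 = 80,864,400 BTU
Gas: input = 80,864,400 / 0.83 = 97,426,988 BTU = 974.3 therm → 974.3 × $2.17 = $2,114.17
Heat pump: 80,864,400 BTU / 3412 = 23,700 kWh heat; / 3.1 = 7,645 kWh in → × $0.303 = $2,316.48
Difference = |$2,114.17 − $2,316.48| = $202.32 ≈ $202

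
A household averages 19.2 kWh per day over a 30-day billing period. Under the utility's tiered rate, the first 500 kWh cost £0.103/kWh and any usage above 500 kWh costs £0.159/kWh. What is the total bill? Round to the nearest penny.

£63.58

Usage = 19.2 kWh/day × 30 days = 576 kWh
First 500 kWh × £0.103 = £51.50
Remaining 76 kWh × £0.159 = £12.08
Total = £63.58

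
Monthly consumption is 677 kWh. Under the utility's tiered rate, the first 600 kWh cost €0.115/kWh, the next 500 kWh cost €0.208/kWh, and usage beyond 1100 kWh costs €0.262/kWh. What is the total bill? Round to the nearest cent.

First 600 kWh × €0.115 = €69.00
Next 77 kWh × €0.208 = €16.02
Remaining tier: 0 kWh (not reached)
Total = €85.02

€85.02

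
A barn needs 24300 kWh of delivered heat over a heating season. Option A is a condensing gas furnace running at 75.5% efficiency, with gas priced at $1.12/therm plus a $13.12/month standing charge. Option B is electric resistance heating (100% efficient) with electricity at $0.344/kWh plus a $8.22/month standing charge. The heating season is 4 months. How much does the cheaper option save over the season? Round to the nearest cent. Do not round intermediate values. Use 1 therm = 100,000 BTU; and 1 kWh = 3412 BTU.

Heat load = 24300 kWh × 3412 = 82,911,600 BTU
Gas: input = 82,911,600 / 0.755 = 109,816,689 BTU = 1,098 therm → 1,098 × $1.12 = $1,229.95; + 4 × $13.12 standing = $1,282.43
Electric: 82,911,600 BTU / 3412 = 24,300 kWh → × $0.344 = $8,359.20; + 4 × $8.22 standing = $8,392.08
Difference = |$1,282.43 − $8,392.08| = $7,109.65

$7109.65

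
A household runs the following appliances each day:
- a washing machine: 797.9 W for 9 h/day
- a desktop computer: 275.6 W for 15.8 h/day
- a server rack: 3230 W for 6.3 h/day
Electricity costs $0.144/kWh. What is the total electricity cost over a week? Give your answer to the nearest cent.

washing machine: 797.9 W × 9 h × 7 d = 50,268 Wh = 50.27 kWh
desktop computer: 275.6 W × 15.8 h × 7 d = 30,481 Wh = 30.48 kWh
server rack: 3230 W × 6.3 h × 7 d = 142,443 Wh = 142.4 kWh
Total energy = 50.27 + 30.48 + 142.4 = 223.2 kWh
Cost = 223.2 kWh × $0.144 = $32.14

$32.14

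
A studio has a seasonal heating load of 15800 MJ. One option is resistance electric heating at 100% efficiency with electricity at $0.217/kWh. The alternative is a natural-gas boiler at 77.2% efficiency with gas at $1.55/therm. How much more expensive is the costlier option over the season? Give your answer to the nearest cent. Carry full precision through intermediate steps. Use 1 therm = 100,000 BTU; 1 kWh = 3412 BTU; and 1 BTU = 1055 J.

$651.79

Heat load = 15800 MJ = 15,800,000,000 J / 1055 = 14,976,303 BTU
Gas: input = 14,976,303 / 0.772 = 19,399,357 BTU = 194 therm → 194 × $1.55 = $300.69
Electric: 14,976,303 BTU / 3412 = 4,389 kWh → × $0.217 = $952.48
Difference = |$300.69 − $952.48| = $651.79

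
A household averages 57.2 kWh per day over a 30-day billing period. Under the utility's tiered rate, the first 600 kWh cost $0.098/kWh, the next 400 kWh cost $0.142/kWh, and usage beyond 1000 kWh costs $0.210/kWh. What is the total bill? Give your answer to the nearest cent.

Usage = 57.2 kWh/day × 30 days = 1716 kWh
First 600 kWh × $0.098 = $58.80
Next 400 kWh × $0.142 = $56.80
Remaining 716 kWh × $0.210 = $150.36
Total = $265.96

$265.96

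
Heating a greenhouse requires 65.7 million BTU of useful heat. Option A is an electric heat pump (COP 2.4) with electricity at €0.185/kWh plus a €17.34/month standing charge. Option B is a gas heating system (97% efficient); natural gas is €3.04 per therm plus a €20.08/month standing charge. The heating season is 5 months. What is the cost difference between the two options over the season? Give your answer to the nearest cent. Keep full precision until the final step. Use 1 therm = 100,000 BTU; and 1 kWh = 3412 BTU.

€588.47

Heat load = 65.7 × 10⁶ BTU = 65,700,000 BTU
Gas: input = 65,700,000 / 0.97 = 67,731,959 BTU = 677.3 therm → 677.3 × €3.04 = €2,059.05; + 5 × €20.08 standing = €2,159.45
Heat pump: 65,700,000 BTU / 3412 = 19,260 kWh heat; / 2.4 = 8,023 kWh in → × €0.185 = €1,484.28; + 5 × €17.34 standing = €1,570.98
Difference = |€2,159.45 − €1,570.98| = €588.47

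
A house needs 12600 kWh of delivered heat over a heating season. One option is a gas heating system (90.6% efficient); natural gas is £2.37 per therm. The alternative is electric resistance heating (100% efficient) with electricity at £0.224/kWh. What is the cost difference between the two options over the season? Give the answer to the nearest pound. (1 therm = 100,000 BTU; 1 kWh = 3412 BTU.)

Heat load = 12600 kWh × 3412 = 42,991,200 BTU
Gas: input = 42,991,200 / 0.906 = 47,451,656 BTU = 474.5 therm → 474.5 × £2.37 = £1,124.60
Electric: 42,991,200 BTU / 3412 = 12,600 kWh → × £0.224 = £2,822.40
Difference = |£1,124.60 − £2,822.40| = £1,697.80 ≈ £1698

£1698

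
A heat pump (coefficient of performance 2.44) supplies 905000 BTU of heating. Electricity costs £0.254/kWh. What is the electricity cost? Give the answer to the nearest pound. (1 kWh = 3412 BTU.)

Heat delivered = 905,000 BTU / 3412 = 265.2 kWh
Electrical input = 265.2 kWh / 2.44 = 108.7 kWh
Cost = 108.7 × £0.254/kWh = £27.61 ≈ £28

£28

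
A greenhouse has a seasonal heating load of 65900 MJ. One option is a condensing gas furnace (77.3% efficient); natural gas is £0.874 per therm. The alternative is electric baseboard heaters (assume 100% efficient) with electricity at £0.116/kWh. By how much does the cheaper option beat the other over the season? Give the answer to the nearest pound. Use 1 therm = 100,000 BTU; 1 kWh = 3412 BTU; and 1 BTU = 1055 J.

£1417

Heat load = 65900 MJ = 65,900,000,000 J / 1055 = 62,464,455 BTU
Gas: input = 62,464,455 / 0.773 = 80,807,833 BTU = 808.1 therm → 808.1 × £0.874 = £706.26
Electric: 62,464,455 BTU / 3412 = 18,310 kWh → × £0.116 = £2,123.65
Difference = |£706.26 − £2,123.65| = £1,417.38 ≈ £1417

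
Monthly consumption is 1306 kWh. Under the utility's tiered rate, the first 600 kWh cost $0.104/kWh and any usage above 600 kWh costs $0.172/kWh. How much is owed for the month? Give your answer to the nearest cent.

First 600 kWh × $0.104 = $62.40
Remaining 706 kWh × $0.172 = $121.43
Total = $183.83

$183.83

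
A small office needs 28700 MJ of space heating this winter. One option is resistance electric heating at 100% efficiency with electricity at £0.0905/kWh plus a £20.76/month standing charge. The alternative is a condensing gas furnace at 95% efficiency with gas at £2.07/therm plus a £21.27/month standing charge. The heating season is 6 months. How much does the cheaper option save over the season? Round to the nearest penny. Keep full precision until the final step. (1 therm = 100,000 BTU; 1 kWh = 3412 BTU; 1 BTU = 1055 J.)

£125.74

Heat load = 28700 MJ = 28,700,000,000 J / 1055 = 27,203,791 BTU
Gas: input = 27,203,791 / 0.95 = 28,635,570 BTU = 286.4 therm → 286.4 × £2.07 = £592.76; + 6 × £21.27 standing = £720.38
Electric: 27,203,791 BTU / 3412 = 7,973 kWh → × £0.0905 = £721.55; + 6 × £20.76 standing = £846.11
Difference = |£720.38 − £846.11| = £125.74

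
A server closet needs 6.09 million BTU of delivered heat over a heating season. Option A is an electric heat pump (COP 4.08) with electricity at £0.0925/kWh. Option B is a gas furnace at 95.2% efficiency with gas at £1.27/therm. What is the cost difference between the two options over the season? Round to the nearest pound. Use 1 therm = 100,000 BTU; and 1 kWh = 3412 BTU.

£41

Heat load = 6.09 × 10⁶ BTU = 6,090,000 BTU
Gas: input = 6,090,000 / 0.952 = 6,397,059 BTU = 63.97 therm → 63.97 × £1.27 = £81.24
Heat pump: 6,090,000 BTU / 3412 = 1,785 kWh heat; / 4.08 = 437.5 kWh in → × £0.0925 = £40.47
Difference = |£81.24 − £40.47| = £40.78 ≈ £41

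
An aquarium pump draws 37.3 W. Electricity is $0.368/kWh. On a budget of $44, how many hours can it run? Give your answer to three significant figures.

Energy budget = $44 / $0.368 per kWh = 119.6 kWh = 119,565 Wh
Runtime = 119,565 Wh / 37.3 W = 3,206 h

3210 h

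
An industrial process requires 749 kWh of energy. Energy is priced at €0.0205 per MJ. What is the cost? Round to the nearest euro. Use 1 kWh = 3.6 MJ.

€55

749 kWh × (3.6 MJ/kWh) = 2,696 MJ
Cost = 2,696 MJ × €0.0205/MJ = €55.28 ≈ €55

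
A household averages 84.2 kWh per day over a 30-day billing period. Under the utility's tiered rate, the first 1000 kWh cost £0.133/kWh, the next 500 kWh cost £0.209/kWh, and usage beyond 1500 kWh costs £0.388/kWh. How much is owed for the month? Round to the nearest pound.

Usage = 84.2 kWh/day × 30 days = 2526 kWh
First 1000 kWh × £0.133 = £133.00
Next 500 kWh × £0.209 = £104.50
Remaining 1026 kWh × £0.388 = £398.09
Total = £635.59 ≈ £636

£636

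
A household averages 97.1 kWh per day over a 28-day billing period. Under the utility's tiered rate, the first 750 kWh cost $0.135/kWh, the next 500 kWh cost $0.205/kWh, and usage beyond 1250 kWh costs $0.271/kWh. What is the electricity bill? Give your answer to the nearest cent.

Usage = 97.1 kWh/day × 28 days = 2718.8 kWh
First 750 kWh × $0.135 = $101.25
Next 500 kWh × $0.205 = $102.50
Remaining 1468.8 kWh × $0.271 = $398.04
Total = $601.79

$601.79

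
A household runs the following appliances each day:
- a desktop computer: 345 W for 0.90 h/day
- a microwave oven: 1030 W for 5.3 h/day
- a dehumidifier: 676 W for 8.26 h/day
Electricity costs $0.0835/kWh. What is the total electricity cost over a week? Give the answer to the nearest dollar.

desktop computer: 345 W × 0.90 h × 7 d = 2,174 Wh = 2.174 kWh
microwave oven: 1030 W × 5.3 h × 7 d = 38,213 Wh = 38.21 kWh
dehumidifier: 676 W × 8.26 h × 7 d = 39,086 Wh = 39.09 kWh
Total energy = 2.174 + 38.21 + 39.09 = 79.47 kWh
Cost = 79.47 kWh × $0.0835 = $6.64 ≈ $7

$7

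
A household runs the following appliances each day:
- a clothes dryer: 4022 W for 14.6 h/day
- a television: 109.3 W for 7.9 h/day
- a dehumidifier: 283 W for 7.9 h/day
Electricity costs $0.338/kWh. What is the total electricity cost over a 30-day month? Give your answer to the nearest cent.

$626.86

clothes dryer: 4022 W × 14.6 h × 30 d = 1,761,636 Wh = 1,762 kWh
television: 109.3 W × 7.9 h × 30 d = 25,904 Wh = 25.9 kWh
dehumidifier: 283 W × 7.9 h × 30 d = 67,071 Wh = 67.07 kWh
Total energy = 1,762 + 25.9 + 67.07 = 1,855 kWh
Cost = 1,855 kWh × $0.338 = $626.86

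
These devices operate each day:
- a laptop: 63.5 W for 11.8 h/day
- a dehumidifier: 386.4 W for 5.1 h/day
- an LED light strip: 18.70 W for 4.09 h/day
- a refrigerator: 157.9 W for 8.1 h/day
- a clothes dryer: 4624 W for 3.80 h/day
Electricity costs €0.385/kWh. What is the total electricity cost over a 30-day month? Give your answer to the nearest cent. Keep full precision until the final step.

laptop: 63.5 W × 11.8 h × 30 d = 22,479 Wh = 22.48 kWh
dehumidifier: 386.4 W × 5.1 h × 30 d = 59,119 Wh = 59.12 kWh
LED light strip: 18.70 W × 4.09 h × 30 d = 2,294 Wh = 2.294 kWh
refrigerator: 157.9 W × 8.1 h × 30 d = 38,370 Wh = 38.37 kWh
clothes dryer: 4624 W × 3.80 h × 30 d = 527,136 Wh = 527.1 kWh
Total energy = 22.48 + 59.12 + 2.294 + 38.37 + 527.1 = 649.4 kWh
Cost = 649.4 kWh × €0.385 = €250.02

€250.02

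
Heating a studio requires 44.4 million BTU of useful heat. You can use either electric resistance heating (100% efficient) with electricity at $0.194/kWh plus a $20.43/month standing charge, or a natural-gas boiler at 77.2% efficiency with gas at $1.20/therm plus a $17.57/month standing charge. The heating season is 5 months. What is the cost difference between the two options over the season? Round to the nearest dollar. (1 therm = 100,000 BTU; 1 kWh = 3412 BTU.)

$1849

Heat load = 44.4 × 10⁶ BTU = 44,400,000 BTU
Gas: input = 44,400,000 / 0.772 = 57,512,953 BTU = 575.1 therm → 575.1 × $1.20 = $690.16; + 5 × $17.57 standing = $778.01
Electric: 44,400,000 BTU / 3412 = 13,010 kWh → × $0.194 = $2,524.50; + 5 × $20.43 standing = $2,626.65
Difference = |$778.01 − $2,626.65| = $1,848.65 ≈ $1849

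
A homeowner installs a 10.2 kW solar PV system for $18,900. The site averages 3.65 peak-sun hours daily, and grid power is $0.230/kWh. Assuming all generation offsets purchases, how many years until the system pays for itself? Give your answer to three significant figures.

6.05 years

Daily generation = 10.2 kW × 3.65 h = 37.23 kWh
Annual generation = 37.23 × 365 = 13589 kWh
Annual savings = 13589 × $0.230 = $3,125.46
Payback = $18,900 / $3,125.46 = 6.05 years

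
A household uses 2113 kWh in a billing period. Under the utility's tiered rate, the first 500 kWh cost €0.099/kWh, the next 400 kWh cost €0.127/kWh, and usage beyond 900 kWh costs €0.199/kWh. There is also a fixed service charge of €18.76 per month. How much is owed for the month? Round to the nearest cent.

€360.45

First 500 kWh × €0.099 = €49.50
Next 400 kWh × €0.127 = €50.80
Remaining 1213 kWh × €0.199 = €241.39
Energy charge = €341.69; + service €18.76 = €360.45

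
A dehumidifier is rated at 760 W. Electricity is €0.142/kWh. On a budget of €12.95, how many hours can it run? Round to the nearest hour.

120 h

Energy budget = €12.95 / €0.142 per kWh = 91.2 kWh = 91,197 Wh
Runtime = 91,197 Wh / 760 W = 120 h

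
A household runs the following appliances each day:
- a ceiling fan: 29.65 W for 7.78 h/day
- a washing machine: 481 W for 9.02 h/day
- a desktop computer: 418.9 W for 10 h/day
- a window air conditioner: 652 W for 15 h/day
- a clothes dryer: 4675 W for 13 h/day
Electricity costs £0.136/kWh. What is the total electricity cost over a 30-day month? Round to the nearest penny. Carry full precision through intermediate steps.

£323.60

ceiling fan: 29.65 W × 7.78 h × 30 d = 6,920 Wh = 6.92 kWh
washing machine: 481 W × 9.02 h × 30 d = 130,159 Wh = 130.2 kWh
desktop computer: 418.9 W × 10 h × 30 d = 125,670 Wh = 125.7 kWh
window air conditioner: 652 W × 15 h × 30 d = 293,400 Wh = 293.4 kWh
clothes dryer: 4675 W × 13 h × 30 d = 1,823,250 Wh = 1,823 kWh
Total energy = 6.92 + 130.2 + 125.7 + 293.4 + 1,823 = 2,379 kWh
Cost = 2,379 kWh × £0.136 = £323.60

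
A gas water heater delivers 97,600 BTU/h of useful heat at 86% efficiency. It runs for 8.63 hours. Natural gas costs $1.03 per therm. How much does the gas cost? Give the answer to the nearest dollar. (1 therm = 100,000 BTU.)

Heat delivered = 97,600 BTU/h × 8.63 h = 842,288 BTU
Gas input = 842,288 / 0.86 = 979,405 BTU
= 979,405 / 100,000 = 9.794 therm
Cost = 9.794 × $1.03/therm = $10.09 ≈ $10

$10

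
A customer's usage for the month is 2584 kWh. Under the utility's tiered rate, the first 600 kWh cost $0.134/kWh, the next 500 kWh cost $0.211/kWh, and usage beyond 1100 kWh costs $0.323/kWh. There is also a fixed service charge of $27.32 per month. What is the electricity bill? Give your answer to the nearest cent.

First 600 kWh × $0.134 = $80.40
Next 500 kWh × $0.211 = $105.50
Remaining 1484 kWh × $0.323 = $479.33
Energy charge = $665.23; + service $27.32 = $692.55

$692.55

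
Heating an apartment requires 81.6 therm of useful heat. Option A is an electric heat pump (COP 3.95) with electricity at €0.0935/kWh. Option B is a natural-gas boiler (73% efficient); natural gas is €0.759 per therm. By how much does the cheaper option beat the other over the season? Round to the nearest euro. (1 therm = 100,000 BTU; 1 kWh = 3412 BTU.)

€28

Heat load = 81.6 therm × 100,000 = 8,160,000 BTU
Gas: input = 8,160,000 / 0.73 = 11,178,082 BTU = 111.8 therm → 111.8 × €0.759 = €84.84
Heat pump: 8,160,000 BTU / 3412 = 2,392 kWh heat; / 3.95 = 605.5 kWh in → × €0.0935 = €56.61
Difference = |€84.84 − €56.61| = €28.23 ≈ €28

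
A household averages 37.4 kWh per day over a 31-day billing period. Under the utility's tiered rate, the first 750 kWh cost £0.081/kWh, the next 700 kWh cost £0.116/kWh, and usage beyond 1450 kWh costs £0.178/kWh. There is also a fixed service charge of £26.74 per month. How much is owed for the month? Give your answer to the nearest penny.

£134.98

Usage = 37.4 kWh/day × 31 days = 1159.4 kWh
First 750 kWh × £0.081 = £60.75
Next 409.4 kWh × £0.116 = £47.49
Remaining tier: 0 kWh (not reached)
Energy charge = £108.24; + service £26.74 = £134.98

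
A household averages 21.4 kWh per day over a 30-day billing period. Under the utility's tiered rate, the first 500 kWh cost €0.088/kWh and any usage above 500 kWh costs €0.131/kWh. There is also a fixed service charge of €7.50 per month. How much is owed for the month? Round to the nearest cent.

€70.10

Usage = 21.4 kWh/day × 30 days = 642 kWh
First 500 kWh × €0.088 = €44.00
Remaining 142 kWh × €0.131 = €18.60
Energy charge = €62.60; + service €7.50 = €70.10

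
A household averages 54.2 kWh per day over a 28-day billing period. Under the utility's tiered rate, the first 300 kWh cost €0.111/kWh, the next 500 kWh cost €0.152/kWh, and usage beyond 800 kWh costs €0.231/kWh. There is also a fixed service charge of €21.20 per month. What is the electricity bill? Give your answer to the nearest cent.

€296.27

Usage = 54.2 kWh/day × 28 days = 1517.6 kWh
First 300 kWh × €0.111 = €33.30
Next 500 kWh × €0.152 = €76.00
Remaining 717.6 kWh × €0.231 = €165.77
Energy charge = €275.07; + service €21.20 = €296.27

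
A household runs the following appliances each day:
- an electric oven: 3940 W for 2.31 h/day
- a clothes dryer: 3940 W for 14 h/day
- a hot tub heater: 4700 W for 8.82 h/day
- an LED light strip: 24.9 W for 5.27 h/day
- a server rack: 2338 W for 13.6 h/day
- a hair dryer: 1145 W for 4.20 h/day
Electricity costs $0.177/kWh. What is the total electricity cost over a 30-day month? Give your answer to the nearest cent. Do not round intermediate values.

$756.42

electric oven: 3940 W × 2.31 h × 30 d = 273,042 Wh = 273 kWh
clothes dryer: 3940 W × 14 h × 30 d = 1,654,800 Wh = 1,655 kWh
hot tub heater: 4700 W × 8.82 h × 30 d = 1,243,620 Wh = 1,244 kWh
LED light strip: 24.9 W × 5.27 h × 30 d = 3,937 Wh = 3.937 kWh
server rack: 2338 W × 13.6 h × 30 d = 953,904 Wh = 953.9 kWh
hair dryer: 1145 W × 4.20 h × 30 d = 144,270 Wh = 144.3 kWh
Total energy = 273 + 1,655 + 1,244 + 3.937 + 953.9 + 144.3 = 4,274 kWh
Cost = 4,274 kWh × $0.177 = $756.42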